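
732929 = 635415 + 97514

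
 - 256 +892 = 636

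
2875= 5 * 575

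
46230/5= 9246= 9246.00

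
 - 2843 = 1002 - 3845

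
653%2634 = 653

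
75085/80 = 938+9/16 = 938.56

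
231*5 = 1155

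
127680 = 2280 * 56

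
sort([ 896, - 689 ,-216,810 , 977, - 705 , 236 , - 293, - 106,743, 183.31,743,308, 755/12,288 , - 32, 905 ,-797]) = [- 797, - 705, - 689, - 293 , - 216,- 106, -32,755/12, 183.31, 236,288, 308, 743,743, 810,896,  905,977 ]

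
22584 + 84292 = 106876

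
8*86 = 688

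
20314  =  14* 1451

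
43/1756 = 43/1756 = 0.02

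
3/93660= 1/31220  =  0.00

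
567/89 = 6 + 33/89 = 6.37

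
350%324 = 26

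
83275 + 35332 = 118607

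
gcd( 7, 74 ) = 1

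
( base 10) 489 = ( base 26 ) IL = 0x1e9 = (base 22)105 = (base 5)3424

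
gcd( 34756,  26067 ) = 8689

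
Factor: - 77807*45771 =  -3^1*11^1*19^1*29^1*73^1*2683^1 = -  3561304197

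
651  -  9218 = -8567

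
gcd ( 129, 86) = 43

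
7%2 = 1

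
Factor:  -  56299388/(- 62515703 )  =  2^2*103^1*137^(- 1)*487^(- 1 ) *937^( - 1 )* 136649^1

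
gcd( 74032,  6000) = 16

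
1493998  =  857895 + 636103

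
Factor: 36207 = 3^5*149^1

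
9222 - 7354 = 1868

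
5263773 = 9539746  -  4275973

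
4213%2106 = 1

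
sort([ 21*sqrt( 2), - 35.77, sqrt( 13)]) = [ - 35.77,sqrt(  13), 21*sqrt( 2)]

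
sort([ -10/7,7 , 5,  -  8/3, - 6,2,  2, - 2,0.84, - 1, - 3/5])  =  [-6,  -  8/3,  -  2 , - 10/7,- 1,  -  3/5,0.84, 2,  2,5,  7]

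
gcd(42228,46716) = 204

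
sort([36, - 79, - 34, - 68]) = [ - 79,-68, - 34, 36]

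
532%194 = 144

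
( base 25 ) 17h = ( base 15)397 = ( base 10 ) 817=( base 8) 1461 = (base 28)115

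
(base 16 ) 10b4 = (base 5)114101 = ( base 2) 1000010110100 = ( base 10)4276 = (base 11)3238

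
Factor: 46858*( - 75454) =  - 2^2*7^1*31^1*1217^1 *3347^1 = - 3535623532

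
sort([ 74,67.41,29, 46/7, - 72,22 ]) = [ - 72,46/7, 22,29, 67.41, 74 ]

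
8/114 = 4/57 =0.07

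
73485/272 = 270 + 45/272 = 270.17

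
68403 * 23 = 1573269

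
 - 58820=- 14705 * 4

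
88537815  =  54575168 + 33962647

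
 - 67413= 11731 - 79144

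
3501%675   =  126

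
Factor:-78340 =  - 2^2*5^1*3917^1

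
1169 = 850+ 319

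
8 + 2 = 10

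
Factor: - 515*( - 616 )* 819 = 2^3*3^2 * 5^1*7^2 * 11^1 *13^1*103^1 = 259819560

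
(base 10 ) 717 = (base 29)OL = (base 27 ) QF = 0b1011001101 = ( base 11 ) 5A2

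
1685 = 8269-6584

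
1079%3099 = 1079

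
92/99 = 92/99 =0.93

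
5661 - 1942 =3719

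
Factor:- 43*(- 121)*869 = 11^3*43^1*79^1 = 4521407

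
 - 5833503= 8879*(-657)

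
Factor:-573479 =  - 573479^1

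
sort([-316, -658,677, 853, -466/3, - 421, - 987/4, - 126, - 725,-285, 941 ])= [ -725, - 658, - 421, - 316,  -  285,-987/4, - 466/3, - 126,677 , 853, 941 ]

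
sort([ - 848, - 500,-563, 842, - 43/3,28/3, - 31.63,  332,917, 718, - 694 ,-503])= [ - 848,  -  694, - 563, -503, - 500, - 31.63, - 43/3,28/3,  332, 718,  842,  917 ]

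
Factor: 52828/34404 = 281/183 = 3^( - 1 ) * 61^(-1)*281^1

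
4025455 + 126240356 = 130265811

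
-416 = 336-752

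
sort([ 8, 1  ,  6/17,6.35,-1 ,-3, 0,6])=[ - 3,  -  1,0,6/17,1,6,6.35,8]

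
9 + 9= 18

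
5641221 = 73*77277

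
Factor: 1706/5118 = 1/3 =3^(-1 )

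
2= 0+2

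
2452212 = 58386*42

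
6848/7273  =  6848/7273 = 0.94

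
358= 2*179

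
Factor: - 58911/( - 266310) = 73/330 =2^( -1)*3^(-1)*5^(- 1)*11^( - 1) * 73^1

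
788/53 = 788/53 = 14.87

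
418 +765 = 1183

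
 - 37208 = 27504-64712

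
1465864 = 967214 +498650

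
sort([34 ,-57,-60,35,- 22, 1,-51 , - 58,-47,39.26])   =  [-60, - 58, - 57,- 51, - 47,- 22, 1,34,35 , 39.26]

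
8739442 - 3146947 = 5592495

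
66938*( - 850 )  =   - 56897300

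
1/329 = 1/329 = 0.00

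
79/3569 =79/3569 = 0.02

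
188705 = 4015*47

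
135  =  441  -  306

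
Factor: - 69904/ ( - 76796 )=17476/19199 = 2^2*  17^1*73^(  -  1)*257^1*263^(-1)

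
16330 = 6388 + 9942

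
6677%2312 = 2053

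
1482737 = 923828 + 558909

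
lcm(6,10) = 30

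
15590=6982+8608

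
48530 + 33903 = 82433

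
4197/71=4197/71 =59.11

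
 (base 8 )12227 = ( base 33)4RO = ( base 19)eb8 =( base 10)5271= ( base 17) 1141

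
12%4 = 0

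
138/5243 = 138/5243 = 0.03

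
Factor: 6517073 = 23^1*41^1 * 6911^1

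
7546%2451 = 193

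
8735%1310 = 875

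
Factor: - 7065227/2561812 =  - 2^( - 2)*11^( - 2)*13^1 *67^( - 1)*79^( - 1)  *137^1*3967^1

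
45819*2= 91638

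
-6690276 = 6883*( - 972)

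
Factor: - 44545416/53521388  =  -2^1*3^1*37^ ( - 1)*83^(-1)*4357^( - 1)*1856059^1  =  - 11136354/13380347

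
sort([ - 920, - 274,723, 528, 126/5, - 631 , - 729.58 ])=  [-920,-729.58 ,- 631,-274, 126/5,528,723 ]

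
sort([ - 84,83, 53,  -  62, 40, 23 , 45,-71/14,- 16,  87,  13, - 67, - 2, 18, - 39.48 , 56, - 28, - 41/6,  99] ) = [ - 84 , - 67, - 62, - 39.48, - 28,  -  16, - 41/6, - 71/14, - 2 , 13, 18, 23,40, 45 , 53 , 56,  83, 87 , 99]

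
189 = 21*9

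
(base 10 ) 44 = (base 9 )48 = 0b101100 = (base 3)1122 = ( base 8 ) 54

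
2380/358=1190/179 = 6.65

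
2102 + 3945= 6047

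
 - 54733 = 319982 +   -  374715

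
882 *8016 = 7070112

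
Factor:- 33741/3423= - 3^1*7^( - 1)*23^1 = - 69/7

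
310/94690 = 31/9469 = 0.00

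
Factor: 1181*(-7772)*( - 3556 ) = 32639570992 = 2^4*7^1*29^1 * 67^1*127^1* 1181^1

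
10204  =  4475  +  5729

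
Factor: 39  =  3^1*13^1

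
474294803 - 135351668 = 338943135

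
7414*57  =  422598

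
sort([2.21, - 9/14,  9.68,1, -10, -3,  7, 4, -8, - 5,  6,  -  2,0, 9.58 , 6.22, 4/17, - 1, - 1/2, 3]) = [-10 , - 8 , - 5, - 3, - 2 , - 1 , - 9/14,-1/2, 0,4/17,1, 2.21, 3, 4,6,  6.22, 7,  9.58, 9.68 ] 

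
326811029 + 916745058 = 1243556087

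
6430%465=385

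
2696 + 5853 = 8549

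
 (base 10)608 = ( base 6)2452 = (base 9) 745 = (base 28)lk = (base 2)1001100000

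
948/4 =237 = 237.00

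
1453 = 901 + 552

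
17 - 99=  - 82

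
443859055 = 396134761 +47724294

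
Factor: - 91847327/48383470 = - 2^ ( - 1 ) * 5^( - 1 )*11^1*13^1*31^1 * 20719^1 * 4838347^( - 1 )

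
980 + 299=1279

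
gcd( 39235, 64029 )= 7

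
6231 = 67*93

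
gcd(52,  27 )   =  1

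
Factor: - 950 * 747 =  - 2^1*3^2*5^2*19^1*83^1 = - 709650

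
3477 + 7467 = 10944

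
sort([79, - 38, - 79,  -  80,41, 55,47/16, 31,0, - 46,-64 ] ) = [ -80,  -  79,  -  64,-46,  -  38, 0, 47/16,31,41,55, 79 ] 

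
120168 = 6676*18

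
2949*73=215277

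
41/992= 41/992=0.04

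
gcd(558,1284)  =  6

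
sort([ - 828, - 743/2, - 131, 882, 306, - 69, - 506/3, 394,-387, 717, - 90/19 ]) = [ - 828,-387,-743/2, - 506/3, - 131,- 69, - 90/19, 306, 394,  717, 882]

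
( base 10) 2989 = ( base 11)2278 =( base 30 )39j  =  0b101110101101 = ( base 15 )D44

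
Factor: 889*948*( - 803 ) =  - 2^2*3^1*7^1*11^1*73^1*79^1  *127^1 = - 676745916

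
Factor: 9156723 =3^1*37^1 * 82493^1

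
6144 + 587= 6731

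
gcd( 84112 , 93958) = 2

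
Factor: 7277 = 19^1*383^1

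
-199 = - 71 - 128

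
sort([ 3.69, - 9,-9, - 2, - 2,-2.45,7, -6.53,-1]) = [ - 9, - 9, - 6.53, - 2.45, - 2,-2,  -  1,3.69,7]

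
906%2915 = 906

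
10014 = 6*1669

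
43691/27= 43691/27 = 1618.19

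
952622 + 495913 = 1448535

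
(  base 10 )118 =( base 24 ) 4M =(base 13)91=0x76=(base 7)226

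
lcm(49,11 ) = 539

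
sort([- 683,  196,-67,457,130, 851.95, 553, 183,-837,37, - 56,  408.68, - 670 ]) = [ - 837,-683, - 670 ,-67,-56,  37, 130 , 183, 196, 408.68, 457,  553 , 851.95 ]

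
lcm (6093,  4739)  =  42651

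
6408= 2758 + 3650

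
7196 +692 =7888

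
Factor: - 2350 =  - 2^1*5^2*47^1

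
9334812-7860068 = 1474744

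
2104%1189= 915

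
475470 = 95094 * 5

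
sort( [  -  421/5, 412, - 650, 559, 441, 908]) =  [ - 650,- 421/5,412 , 441, 559,908 ] 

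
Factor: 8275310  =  2^1*5^1*641^1*1291^1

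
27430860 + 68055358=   95486218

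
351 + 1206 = 1557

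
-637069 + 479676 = -157393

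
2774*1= 2774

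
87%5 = 2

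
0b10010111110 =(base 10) 1214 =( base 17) 437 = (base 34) 11o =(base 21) 2FH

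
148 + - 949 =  - 801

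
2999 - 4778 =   -  1779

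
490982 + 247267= 738249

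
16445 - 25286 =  - 8841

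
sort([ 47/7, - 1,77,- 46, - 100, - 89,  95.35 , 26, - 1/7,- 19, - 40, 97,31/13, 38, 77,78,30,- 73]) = [ - 100,-89, - 73, -46, - 40, - 19 , - 1, - 1/7, 31/13,47/7,26, 30, 38,77,77,  78,95.35, 97 ]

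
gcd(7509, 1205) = 1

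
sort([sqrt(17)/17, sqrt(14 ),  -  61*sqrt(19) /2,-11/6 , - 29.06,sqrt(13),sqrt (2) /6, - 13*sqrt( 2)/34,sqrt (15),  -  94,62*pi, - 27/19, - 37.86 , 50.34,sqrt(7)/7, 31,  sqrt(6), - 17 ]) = [ - 61*sqrt(19)/2,-94, - 37.86, - 29.06,-17, - 11/6 , - 27/19,  -  13*sqrt( 2 ) /34,sqrt(2 ) /6, sqrt( 17 )/17,  sqrt( 7)/7, sqrt(6 ), sqrt( 13),sqrt(14), sqrt( 15 ),31,50.34,62*pi ]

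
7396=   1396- -6000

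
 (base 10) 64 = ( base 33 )1v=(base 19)37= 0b1000000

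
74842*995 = 74467790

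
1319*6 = 7914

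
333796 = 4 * 83449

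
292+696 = 988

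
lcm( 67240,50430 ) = 201720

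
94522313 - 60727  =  94461586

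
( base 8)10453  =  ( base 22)91h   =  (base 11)3336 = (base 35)3KK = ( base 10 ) 4395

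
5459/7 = 779 + 6/7 = 779.86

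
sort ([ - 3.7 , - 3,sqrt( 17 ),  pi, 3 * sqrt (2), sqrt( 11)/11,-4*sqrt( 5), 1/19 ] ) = [ -4*sqrt( 5), - 3.7 ,- 3,1/19, sqrt(11 ) /11, pi,sqrt ( 17 ),3*sqrt( 2) ] 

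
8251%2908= 2435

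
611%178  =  77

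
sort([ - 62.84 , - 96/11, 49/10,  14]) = [ - 62.84, - 96/11, 49/10, 14] 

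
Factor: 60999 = 3^1*20333^1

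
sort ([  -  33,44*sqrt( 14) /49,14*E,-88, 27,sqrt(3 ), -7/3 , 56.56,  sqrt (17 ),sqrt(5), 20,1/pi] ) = [- 88, - 33, - 7/3,1/pi,sqrt( 3),sqrt (5), 44*sqrt( 14 ) /49,  sqrt (17),20,27,14 * E,56.56 ]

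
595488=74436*8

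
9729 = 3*3243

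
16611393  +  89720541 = 106331934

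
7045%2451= 2143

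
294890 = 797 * 370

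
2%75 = 2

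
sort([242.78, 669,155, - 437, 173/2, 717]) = [ - 437,173/2, 155, 242.78,669,717 ]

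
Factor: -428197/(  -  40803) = 3^(- 1 ) * 11^1* 29^( -1)*83^1= 913/87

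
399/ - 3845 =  - 1+ 3446/3845 = -0.10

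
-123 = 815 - 938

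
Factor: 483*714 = 2^1*3^2*7^2*17^1 *23^1= 344862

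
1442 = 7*206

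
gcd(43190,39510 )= 10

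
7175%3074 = 1027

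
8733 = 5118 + 3615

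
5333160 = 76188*70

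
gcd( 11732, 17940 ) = 4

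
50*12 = 600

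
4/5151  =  4/5151 = 0.00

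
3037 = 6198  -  3161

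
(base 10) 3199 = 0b110001111111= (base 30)3GJ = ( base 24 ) 5d7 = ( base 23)612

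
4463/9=495  +  8/9 =495.89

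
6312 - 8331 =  - 2019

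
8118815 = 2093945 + 6024870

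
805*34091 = 27443255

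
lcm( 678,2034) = 2034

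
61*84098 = 5129978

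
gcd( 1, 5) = 1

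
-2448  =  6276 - 8724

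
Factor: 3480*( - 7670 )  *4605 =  - 122914818000= - 2^4*3^2*5^3*13^1  *  29^1 * 59^1 * 307^1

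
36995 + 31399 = 68394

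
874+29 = 903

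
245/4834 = 245/4834 = 0.05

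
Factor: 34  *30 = 1020 = 2^2 * 3^1*5^1*17^1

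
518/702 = 259/351 = 0.74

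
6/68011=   6/68011 = 0.00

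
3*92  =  276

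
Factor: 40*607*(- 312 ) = -7575360 = - 2^6*3^1*5^1*13^1*607^1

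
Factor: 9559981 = 53^1*61^1*2957^1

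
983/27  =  36+ 11/27 = 36.41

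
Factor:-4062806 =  - 2^1*11^1 *151^1*1223^1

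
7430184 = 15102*492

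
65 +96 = 161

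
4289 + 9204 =13493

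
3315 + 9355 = 12670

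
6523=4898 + 1625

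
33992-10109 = 23883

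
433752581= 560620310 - 126867729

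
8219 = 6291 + 1928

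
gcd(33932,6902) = 34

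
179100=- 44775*( - 4) 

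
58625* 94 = 5510750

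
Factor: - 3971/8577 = - 3^( - 2) *11^1*19^2 * 953^( - 1 ) 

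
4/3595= 4/3595= 0.00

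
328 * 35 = 11480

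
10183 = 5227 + 4956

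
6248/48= 781/6 =130.17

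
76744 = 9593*8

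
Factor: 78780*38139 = 2^2*3^2*5^1*13^1*101^1*12713^1 = 3004590420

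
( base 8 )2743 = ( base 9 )2054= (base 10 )1507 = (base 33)1cm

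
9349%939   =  898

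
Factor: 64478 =2^1*103^1*313^1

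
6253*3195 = 19978335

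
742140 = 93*7980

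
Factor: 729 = 3^6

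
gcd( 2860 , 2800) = 20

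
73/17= 4 + 5/17 = 4.29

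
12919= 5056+7863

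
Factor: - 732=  - 2^2*3^1* 61^1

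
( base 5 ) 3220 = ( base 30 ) EF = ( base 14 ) 231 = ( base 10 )435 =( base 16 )1B3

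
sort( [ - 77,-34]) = [-77,-34]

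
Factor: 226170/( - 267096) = -105/124 = - 2^(  -  2)*3^1*5^1*7^1 * 31^( - 1 ) 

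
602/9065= 86/1295 = 0.07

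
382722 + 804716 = 1187438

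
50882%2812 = 266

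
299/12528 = 299/12528 = 0.02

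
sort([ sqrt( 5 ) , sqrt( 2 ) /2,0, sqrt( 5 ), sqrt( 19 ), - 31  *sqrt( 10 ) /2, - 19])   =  [ - 31*sqrt( 10) /2, - 19,0 , sqrt(2)/2, sqrt(5),sqrt( 5 ), sqrt( 19)]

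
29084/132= 661/3 = 220.33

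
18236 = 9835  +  8401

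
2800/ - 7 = -400 + 0/1 = - 400.00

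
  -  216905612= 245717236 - 462622848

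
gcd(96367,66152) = 1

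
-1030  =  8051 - 9081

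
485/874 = 485/874 = 0.55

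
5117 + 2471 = 7588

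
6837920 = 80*85474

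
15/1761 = 5/587 = 0.01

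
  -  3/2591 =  - 3/2591  =  - 0.00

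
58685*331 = 19424735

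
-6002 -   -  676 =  - 5326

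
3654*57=208278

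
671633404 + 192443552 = 864076956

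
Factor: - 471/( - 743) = 3^1*157^1*743^ ( - 1)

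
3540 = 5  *708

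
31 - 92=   -  61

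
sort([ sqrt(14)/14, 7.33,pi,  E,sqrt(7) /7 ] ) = [sqrt(14 ) /14,sqrt(7 ) /7 , E,pi,7.33]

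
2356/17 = 2356/17 = 138.59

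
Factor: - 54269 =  - 54269^1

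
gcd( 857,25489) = 1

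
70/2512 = 35/1256 = 0.03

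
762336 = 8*95292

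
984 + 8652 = 9636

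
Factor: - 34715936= - 2^5 * 107^1*10139^1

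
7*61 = 427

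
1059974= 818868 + 241106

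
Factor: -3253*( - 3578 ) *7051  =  82068238934 = 2^1 * 11^1*641^1*1789^1*3253^1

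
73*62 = 4526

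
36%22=14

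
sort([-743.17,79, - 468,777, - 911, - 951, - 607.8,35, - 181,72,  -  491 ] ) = [ - 951 , - 911 , - 743.17, - 607.8, - 491, - 468, -181, 35,72, 79 , 777 ]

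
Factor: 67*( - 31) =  - 31^1* 67^1 = - 2077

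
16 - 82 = -66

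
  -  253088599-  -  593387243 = 340298644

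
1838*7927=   14569826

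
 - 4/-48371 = 4/48371 = 0.00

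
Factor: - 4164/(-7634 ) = 6/11= 2^1*3^1*11^( - 1) 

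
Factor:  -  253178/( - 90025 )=914/325  =  2^1*5^( - 2 )*13^(-1)*457^1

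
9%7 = 2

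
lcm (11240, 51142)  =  1022840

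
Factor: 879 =3^1 * 293^1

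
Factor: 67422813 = 3^1*193^1*  116447^1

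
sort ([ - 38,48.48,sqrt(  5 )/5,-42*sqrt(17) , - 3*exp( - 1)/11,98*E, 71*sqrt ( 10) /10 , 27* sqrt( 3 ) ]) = [ - 42*sqrt( 17),-38, - 3*exp( - 1)/11, sqrt (5 ) /5, 71 *sqrt( 10)/10,27*sqrt( 3),48.48,98 * E ] 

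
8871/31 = 8871/31 = 286.16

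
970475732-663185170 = 307290562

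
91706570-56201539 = 35505031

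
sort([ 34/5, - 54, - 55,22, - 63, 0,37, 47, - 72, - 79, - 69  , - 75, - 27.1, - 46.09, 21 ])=[ - 79  , - 75, - 72, - 69, - 63,  -  55, - 54,-46.09, - 27.1, 0, 34/5, 21,22, 37,47]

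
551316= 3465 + 547851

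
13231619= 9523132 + 3708487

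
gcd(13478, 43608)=46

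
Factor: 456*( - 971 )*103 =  -2^3*3^1*19^1*103^1*971^1 = - 45605928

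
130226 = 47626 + 82600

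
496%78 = 28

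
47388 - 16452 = 30936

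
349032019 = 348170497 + 861522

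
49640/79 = 628 + 28/79=628.35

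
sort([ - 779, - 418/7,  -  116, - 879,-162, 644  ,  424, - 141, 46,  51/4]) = [ - 879,-779, - 162, - 141, - 116,-418/7,51/4,46,424,644] 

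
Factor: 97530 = 2^1*3^1*5^1 * 3251^1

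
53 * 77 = 4081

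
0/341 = 0= 0.00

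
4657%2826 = 1831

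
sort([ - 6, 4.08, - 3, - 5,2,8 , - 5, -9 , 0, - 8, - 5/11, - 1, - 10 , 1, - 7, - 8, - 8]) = [  -  10 , - 9, - 8, - 8, - 8, - 7, - 6, - 5, - 5 , - 3,  -  1, - 5/11, 0, 1,  2,  4.08,8]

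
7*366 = 2562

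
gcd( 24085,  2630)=5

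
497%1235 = 497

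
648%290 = 68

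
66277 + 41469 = 107746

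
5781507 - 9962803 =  - 4181296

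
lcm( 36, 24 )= 72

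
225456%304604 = 225456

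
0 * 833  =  0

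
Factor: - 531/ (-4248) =1/8= 2^(  -  3 ) 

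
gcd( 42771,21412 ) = 53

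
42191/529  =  79 + 400/529= 79.76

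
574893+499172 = 1074065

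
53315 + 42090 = 95405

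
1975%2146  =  1975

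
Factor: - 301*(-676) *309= 62874084= 2^2*3^1*7^1* 13^2*43^1*103^1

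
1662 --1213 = 2875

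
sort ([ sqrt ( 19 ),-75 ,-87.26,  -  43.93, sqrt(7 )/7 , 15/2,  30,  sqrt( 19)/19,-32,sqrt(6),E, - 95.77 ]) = [  -  95.77, - 87.26, - 75, - 43.93, - 32 , sqrt( 19)/19,  sqrt( 7 )/7, sqrt( 6 ),E, sqrt( 19 ),15/2,30]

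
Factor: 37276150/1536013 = 2^1*5^2*79^1*9437^1*1536013^ (-1 ) 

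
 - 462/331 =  - 2 + 200/331 = - 1.40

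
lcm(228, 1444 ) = 4332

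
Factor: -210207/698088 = - 70069/232696  =  -2^( - 3)*17^(-1)*29^( - 1)*41^1*59^(  -  1)*1709^1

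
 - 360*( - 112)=40320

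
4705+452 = 5157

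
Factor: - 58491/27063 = - 31^ ( - 1) * 67^1 = -67/31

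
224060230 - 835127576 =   -  611067346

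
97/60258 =97/60258 = 0.00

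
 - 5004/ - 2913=1+697/971= 1.72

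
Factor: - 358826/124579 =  - 2^1*7^( - 1 )*37^(-1)*373^1 = - 746/259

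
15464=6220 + 9244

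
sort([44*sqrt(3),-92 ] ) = [ - 92,44*sqrt(3 )]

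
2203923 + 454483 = 2658406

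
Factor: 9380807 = 9380807^1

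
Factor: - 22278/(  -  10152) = 2^( - 2)*3^( - 2 )*79^1 = 79/36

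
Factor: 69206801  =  283^1*244547^1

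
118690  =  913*130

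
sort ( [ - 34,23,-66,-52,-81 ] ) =[ - 81, - 66,-52, - 34,23 ] 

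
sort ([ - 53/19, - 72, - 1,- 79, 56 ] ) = [-79, - 72, - 53/19, - 1,56 ]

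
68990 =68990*1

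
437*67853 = 29651761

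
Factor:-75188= -2^2* 18797^1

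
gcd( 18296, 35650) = 2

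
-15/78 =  - 5/26 = - 0.19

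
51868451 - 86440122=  - 34571671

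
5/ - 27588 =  - 1 + 27583/27588 = - 0.00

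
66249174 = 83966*789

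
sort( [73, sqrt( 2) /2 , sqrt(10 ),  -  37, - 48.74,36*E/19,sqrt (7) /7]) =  [-48.74 , - 37, sqrt(7 )/7,sqrt( 2)/2,  sqrt (10 ) , 36*E/19,  73]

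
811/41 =811/41 = 19.78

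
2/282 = 1/141 = 0.01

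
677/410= 677/410=1.65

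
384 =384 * 1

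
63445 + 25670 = 89115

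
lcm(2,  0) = 0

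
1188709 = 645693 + 543016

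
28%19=9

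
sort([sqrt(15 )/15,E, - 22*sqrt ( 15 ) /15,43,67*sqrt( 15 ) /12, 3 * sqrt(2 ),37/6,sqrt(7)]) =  [-22*sqrt( 15) /15,  sqrt ( 15) /15, sqrt(7 ) , E, 3*sqrt(2), 37/6, 67*sqrt ( 15) /12 , 43] 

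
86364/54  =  1599  +  1/3 = 1599.33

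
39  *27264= 1063296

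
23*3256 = 74888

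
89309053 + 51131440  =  140440493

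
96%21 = 12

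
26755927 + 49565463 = 76321390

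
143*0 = 0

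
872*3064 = 2671808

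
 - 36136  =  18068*(-2) 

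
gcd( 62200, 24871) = 1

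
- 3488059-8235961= - 11724020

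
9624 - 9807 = -183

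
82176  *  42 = 3451392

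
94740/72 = 1315 + 5/6 = 1315.83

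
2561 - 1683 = 878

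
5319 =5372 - 53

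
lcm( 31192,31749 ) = 1777944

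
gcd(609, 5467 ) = 7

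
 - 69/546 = -23/182= - 0.13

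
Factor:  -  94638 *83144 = -2^4*3^1 * 19^1 * 547^1 * 15773^1=-7868581872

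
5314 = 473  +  4841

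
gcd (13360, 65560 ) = 40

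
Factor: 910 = 2^1*5^1*7^1*13^1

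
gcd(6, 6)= 6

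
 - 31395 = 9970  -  41365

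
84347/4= 84347/4  =  21086.75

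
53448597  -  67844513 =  - 14395916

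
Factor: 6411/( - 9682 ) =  - 2^( - 1 ) * 3^1 * 47^( - 1)*103^ (  -  1)*2137^1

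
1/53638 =1/53638 = 0.00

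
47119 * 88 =4146472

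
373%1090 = 373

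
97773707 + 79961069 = 177734776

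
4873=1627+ 3246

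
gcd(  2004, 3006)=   1002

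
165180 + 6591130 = 6756310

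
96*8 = 768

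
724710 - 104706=620004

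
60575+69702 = 130277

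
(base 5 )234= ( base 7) 126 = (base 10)69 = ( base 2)1000101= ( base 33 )23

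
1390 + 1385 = 2775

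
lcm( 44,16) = 176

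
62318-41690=20628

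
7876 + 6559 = 14435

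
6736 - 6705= 31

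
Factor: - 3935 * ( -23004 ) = 90520740 = 2^2*3^4 * 5^1*71^1 * 787^1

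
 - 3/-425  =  3/425 = 0.01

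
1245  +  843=2088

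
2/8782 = 1/4391 = 0.00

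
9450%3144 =18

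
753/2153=753/2153 =0.35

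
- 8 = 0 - 8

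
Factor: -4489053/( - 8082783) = 1496351/2694261 = 3^( -1)*199^( - 1)*293^1*4513^(-1 ) * 5107^1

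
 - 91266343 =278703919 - 369970262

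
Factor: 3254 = 2^1*1627^1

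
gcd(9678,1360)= 2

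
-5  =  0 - 5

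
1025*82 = 84050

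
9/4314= 3/1438 = 0.00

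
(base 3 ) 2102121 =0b11011101011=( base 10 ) 1771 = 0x6eb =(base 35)1FL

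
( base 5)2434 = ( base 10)369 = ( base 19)108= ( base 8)561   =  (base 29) CL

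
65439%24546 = 16347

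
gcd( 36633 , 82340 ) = 1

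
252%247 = 5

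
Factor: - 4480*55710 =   -  2^8*3^2*5^2*7^1*619^1 = -249580800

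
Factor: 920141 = 29^1*31729^1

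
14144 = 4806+9338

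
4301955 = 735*5853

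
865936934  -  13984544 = 851952390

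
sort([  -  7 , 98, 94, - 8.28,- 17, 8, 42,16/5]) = [-17, - 8.28, - 7,16/5,  8,42, 94,98]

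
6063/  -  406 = -6063/406 = -  14.93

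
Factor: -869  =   - 11^1 * 79^1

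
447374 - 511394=- 64020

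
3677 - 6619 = -2942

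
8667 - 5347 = 3320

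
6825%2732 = 1361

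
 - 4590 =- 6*765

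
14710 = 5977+8733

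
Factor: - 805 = - 5^1 *7^1 * 23^1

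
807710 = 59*13690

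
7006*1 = 7006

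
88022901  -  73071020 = 14951881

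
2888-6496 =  - 3608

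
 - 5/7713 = - 1 + 7708/7713= - 0.00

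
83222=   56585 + 26637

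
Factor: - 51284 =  - 2^2*12821^1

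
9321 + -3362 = 5959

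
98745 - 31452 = 67293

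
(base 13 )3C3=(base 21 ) 1af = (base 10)666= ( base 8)1232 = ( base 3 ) 220200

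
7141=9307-2166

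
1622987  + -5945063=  - 4322076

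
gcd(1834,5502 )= 1834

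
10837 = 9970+867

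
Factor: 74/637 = 2^1*7^( - 2)*13^( - 1)*37^1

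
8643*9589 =82877727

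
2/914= 1/457 = 0.00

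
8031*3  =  24093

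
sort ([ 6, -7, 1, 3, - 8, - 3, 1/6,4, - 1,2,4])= [ - 8, - 7,-3,-1, 1/6, 1,2,3, 4, 4,  6]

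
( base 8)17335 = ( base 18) 166h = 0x1EDD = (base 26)bhn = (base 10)7901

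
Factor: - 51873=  - 3^1*17291^1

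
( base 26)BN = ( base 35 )8t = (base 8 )465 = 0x135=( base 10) 309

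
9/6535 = 9/6535 = 0.00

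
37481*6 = 224886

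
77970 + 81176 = 159146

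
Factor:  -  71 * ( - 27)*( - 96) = -2^5*3^4*71^1 = -  184032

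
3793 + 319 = 4112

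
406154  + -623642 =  - 217488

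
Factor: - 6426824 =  - 2^3*227^1*3539^1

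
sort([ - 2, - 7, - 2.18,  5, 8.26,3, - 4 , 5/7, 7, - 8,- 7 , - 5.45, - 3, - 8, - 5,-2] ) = [ - 8,-8, -7, -7, - 5.45, - 5,-4, - 3 , - 2.18, - 2, - 2, 5/7, 3, 5 , 7, 8.26] 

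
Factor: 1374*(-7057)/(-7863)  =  2^1* 229^1 * 2621^( - 1 )*7057^1 = 3232106/2621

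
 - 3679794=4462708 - 8142502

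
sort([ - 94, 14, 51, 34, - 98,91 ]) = [-98, - 94,  14,34, 51,91] 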